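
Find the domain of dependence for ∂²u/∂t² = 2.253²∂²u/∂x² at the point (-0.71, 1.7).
Domain of dependence: [-4.5401, 3.1201]. Signals travel at speed 2.253, so data within |x - -0.71| ≤ 2.253·1.7 = 3.8301 can reach the point.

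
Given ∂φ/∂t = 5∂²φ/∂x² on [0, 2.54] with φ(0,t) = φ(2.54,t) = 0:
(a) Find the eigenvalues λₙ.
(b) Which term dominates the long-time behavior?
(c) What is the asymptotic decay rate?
Eigenvalues: λₙ = 5n²π²/2.54².
First three modes:
  n=1: λ₁ = 5π²/2.54² ≈ 7.649
  n=2: λ₂ = 20π²/2.54² ≈ 30.596 (4× faster decay)
  n=3: λ₃ = 45π²/2.54² ≈ 68.841 (9× faster decay)
As t → ∞, higher modes decay exponentially faster. The n=1 mode dominates: φ ~ c₁ sin(πx/2.54) e^{-λ₁t}.
Decay rate: λ₁ = 5π²/2.54² ≈ 7.649.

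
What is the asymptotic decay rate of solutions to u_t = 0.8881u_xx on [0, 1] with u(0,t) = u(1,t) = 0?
Eigenvalues: λₙ = 0.8881n²π².
First three modes:
  n=1: λ₁ = 0.8881π² ≈ 8.765
  n=2: λ₂ = 3.5524π² ≈ 35.061 (4× faster decay)
  n=3: λ₃ = 7.9929π² ≈ 78.887 (9× faster decay)
As t → ∞, higher modes decay exponentially faster. The n=1 mode dominates: u ~ c₁ sin(πx) e^{-λ₁t}.
Decay rate: λ₁ = 0.8881π² ≈ 8.765.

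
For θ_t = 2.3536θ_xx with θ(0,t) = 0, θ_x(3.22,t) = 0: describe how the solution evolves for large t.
θ → 0. Heat escapes through the Dirichlet boundary.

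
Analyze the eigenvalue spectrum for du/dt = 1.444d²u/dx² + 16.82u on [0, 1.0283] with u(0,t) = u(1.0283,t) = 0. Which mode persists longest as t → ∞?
Eigenvalues: λₙ = 1.444n²π²/1.0283² - 16.82.
First three modes:
  n=1: λ₁ = 1.444π²/1.0283² - 16.82 ≈ -3.342
  n=2: λ₂ = 5.776π²/1.0283² - 16.82 ≈ 37.092
  n=3: λ₃ = 12.996π²/1.0283² - 16.82 ≈ 104.483
Since 1.444π²/1.0283² ≈ 13.478 < 16.82, λ₁ < 0.
The n=1 mode grows fastest (−λₙ is largest for n=1) → dominates.
Asymptotic: u ~ c₁ sin(πx/1.0283) e^{3.342t} (exponential growth at rate −λ₁ ≈ 3.342).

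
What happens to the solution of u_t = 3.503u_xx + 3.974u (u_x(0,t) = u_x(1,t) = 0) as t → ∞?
u grows unboundedly. With Neumann BCs the constant mode has diffusion eigenvalue 0, so any r > 0 makes it grow like e^(3.974t); solution grows exponentially.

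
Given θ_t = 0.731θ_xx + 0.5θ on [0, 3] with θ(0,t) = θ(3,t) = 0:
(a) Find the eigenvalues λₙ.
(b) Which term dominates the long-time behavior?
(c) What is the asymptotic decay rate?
Eigenvalues: λₙ = 0.731n²π²/3² - 0.5.
First three modes:
  n=1: λ₁ = 0.731π²/3² - 0.5 ≈ 0.302
  n=2: λ₂ = 2.924π²/3² - 0.5 ≈ 2.707
  n=3: λ₃ = 6.579π²/3² - 0.5 ≈ 6.715
Since 0.731π²/3² ≈ 0.802 > 0.5, all λₙ > 0.
The n=1 mode decays slowest → dominates as t → ∞.
Asymptotic: θ ~ c₁ sin(πx/3) e^{-λ₁t} with decay rate λ₁ ≈ 0.302.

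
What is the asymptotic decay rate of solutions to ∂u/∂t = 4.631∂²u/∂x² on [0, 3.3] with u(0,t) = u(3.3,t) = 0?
Eigenvalues: λₙ = 4.631n²π²/3.3².
First three modes:
  n=1: λ₁ = 4.631π²/3.3² ≈ 4.197
  n=2: λ₂ = 18.524π²/3.3² ≈ 16.788 (4× faster decay)
  n=3: λ₃ = 41.679π²/3.3² ≈ 37.774 (9× faster decay)
As t → ∞, higher modes decay exponentially faster. The n=1 mode dominates: u ~ c₁ sin(πx/3.3) e^{-λ₁t}.
Decay rate: λ₁ = 4.631π²/3.3² ≈ 4.197.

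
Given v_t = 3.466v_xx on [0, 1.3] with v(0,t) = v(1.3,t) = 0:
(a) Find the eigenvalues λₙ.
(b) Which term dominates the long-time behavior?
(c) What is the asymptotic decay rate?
Eigenvalues: λₙ = 3.466n²π²/1.3².
First three modes:
  n=1: λ₁ = 3.466π²/1.3² ≈ 20.241
  n=2: λ₂ = 13.864π²/1.3² ≈ 80.966 (4× faster decay)
  n=3: λ₃ = 31.194π²/1.3² ≈ 182.173 (9× faster decay)
As t → ∞, higher modes decay exponentially faster. The n=1 mode dominates: v ~ c₁ sin(πx/1.3) e^{-λ₁t}.
Decay rate: λ₁ = 3.466π²/1.3² ≈ 20.241.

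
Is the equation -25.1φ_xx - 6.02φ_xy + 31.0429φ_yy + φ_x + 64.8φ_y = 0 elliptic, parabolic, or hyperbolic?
Computing B² - 4AC with A = -25.1, B = -6.02, C = 31.0429: discriminant = 3152.94756 (positive). Answer: hyperbolic.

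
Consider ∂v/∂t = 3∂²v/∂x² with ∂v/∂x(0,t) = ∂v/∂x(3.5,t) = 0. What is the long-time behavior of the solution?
As t → ∞, v → constant (steady state). Heat is conserved (no flux at boundaries); solution approaches the spatial average.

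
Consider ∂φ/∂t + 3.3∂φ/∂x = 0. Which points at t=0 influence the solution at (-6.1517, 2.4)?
A single point: x = -14.0717. The characteristic through (-6.1517, 2.4) is x - 3.3t = const, so x = -6.1517 - 3.3·2.4 = -14.0717.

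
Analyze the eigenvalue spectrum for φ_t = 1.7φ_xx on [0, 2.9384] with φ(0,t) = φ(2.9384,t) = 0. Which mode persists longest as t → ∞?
Eigenvalues: λₙ = 1.7n²π²/2.9384².
First three modes:
  n=1: λ₁ = 1.7π²/2.9384² ≈ 1.943
  n=2: λ₂ = 6.8π²/2.9384² ≈ 7.773 (4× faster decay)
  n=3: λ₃ = 15.3π²/2.9384² ≈ 17.489 (9× faster decay)
As t → ∞, higher modes decay exponentially faster. The n=1 mode dominates: φ ~ c₁ sin(πx/2.9384) e^{-λ₁t}.
Decay rate: λ₁ = 1.7π²/2.9384² ≈ 1.943.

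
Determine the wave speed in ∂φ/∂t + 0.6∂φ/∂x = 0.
Speed = 0.6. Information travels along x - 0.6t = const (rightward).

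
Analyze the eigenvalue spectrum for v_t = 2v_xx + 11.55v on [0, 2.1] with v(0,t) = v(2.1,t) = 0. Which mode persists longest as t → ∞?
Eigenvalues: λₙ = 2n²π²/2.1² - 11.55.
First three modes:
  n=1: λ₁ = 2π²/2.1² - 11.55 ≈ -7.074
  n=2: λ₂ = 8π²/2.1² - 11.55 ≈ 6.354
  n=3: λ₃ = 18π²/2.1² - 11.55 ≈ 28.734
Since 2π²/2.1² ≈ 4.476 < 11.55, λ₁ < 0.
The n=1 mode grows fastest (−λₙ is largest for n=1) → dominates.
Asymptotic: v ~ c₁ sin(πx/2.1) e^{7.074t} (exponential growth at rate −λ₁ ≈ 7.074).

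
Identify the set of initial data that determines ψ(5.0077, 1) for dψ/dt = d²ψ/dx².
The entire real line. The heat equation has infinite propagation speed: any initial disturbance instantly affects all points (though exponentially small far away).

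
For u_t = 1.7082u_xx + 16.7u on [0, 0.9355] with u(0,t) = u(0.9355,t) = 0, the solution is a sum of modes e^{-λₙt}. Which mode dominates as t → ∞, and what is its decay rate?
Eigenvalues: λₙ = 1.7082n²π²/0.9355² - 16.7.
First three modes:
  n=1: λ₁ = 1.7082π²/0.9355² - 16.7 ≈ 2.564
  n=2: λ₂ = 6.8328π²/0.9355² - 16.7 ≈ 60.357
  n=3: λ₃ = 15.3738π²/0.9355² - 16.7 ≈ 156.678
Since 1.7082π²/0.9355² ≈ 19.264 > 16.7, all λₙ > 0.
The n=1 mode decays slowest → dominates as t → ∞.
Asymptotic: u ~ c₁ sin(πx/0.9355) e^{-λ₁t} with decay rate λ₁ ≈ 2.564.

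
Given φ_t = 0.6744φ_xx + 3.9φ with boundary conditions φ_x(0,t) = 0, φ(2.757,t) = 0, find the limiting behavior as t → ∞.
φ grows unboundedly. Reaction dominates diffusion (r=3.9 > κπ²/(4L²)≈0.22); solution grows exponentially.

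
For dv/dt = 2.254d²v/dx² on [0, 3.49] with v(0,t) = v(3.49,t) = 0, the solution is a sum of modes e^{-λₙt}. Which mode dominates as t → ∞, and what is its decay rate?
Eigenvalues: λₙ = 2.254n²π²/3.49².
First three modes:
  n=1: λ₁ = 2.254π²/3.49² ≈ 1.826
  n=2: λ₂ = 9.016π²/3.49² ≈ 7.306 (4× faster decay)
  n=3: λ₃ = 20.286π²/3.49² ≈ 16.438 (9× faster decay)
As t → ∞, higher modes decay exponentially faster. The n=1 mode dominates: v ~ c₁ sin(πx/3.49) e^{-λ₁t}.
Decay rate: λ₁ = 2.254π²/3.49² ≈ 1.826.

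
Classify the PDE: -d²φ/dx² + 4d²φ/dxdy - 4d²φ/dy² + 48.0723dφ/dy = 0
A = -1, B = 4, C = -4. Discriminant B² - 4AC = 0. Since 0 = 0, parabolic.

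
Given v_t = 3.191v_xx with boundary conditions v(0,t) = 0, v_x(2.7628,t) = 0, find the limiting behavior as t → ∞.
v → 0. Heat escapes through the Dirichlet boundary.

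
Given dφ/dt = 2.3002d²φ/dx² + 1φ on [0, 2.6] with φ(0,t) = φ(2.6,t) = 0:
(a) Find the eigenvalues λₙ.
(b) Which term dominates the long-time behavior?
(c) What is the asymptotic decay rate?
Eigenvalues: λₙ = 2.3002n²π²/2.6² - 1.
First three modes:
  n=1: λ₁ = 2.3002π²/2.6² - 1 ≈ 2.358
  n=2: λ₂ = 9.2008π²/2.6² - 1 ≈ 12.433
  n=3: λ₃ = 20.7018π²/2.6² - 1 ≈ 29.225
Since 2.3002π²/2.6² ≈ 3.358 > 1, all λₙ > 0.
The n=1 mode decays slowest → dominates as t → ∞.
Asymptotic: φ ~ c₁ sin(πx/2.6) e^{-λ₁t} with decay rate λ₁ ≈ 2.358.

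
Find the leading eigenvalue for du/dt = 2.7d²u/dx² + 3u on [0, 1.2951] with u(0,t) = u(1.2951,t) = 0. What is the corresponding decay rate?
Eigenvalues: λₙ = 2.7n²π²/1.2951² - 3.
First three modes:
  n=1: λ₁ = 2.7π²/1.2951² - 3 ≈ 12.888
  n=2: λ₂ = 10.8π²/1.2951² - 3 ≈ 60.55
  n=3: λ₃ = 24.3π²/1.2951² - 3 ≈ 139.988
Since 2.7π²/1.2951² ≈ 15.888 > 3, all λₙ > 0.
The n=1 mode decays slowest → dominates as t → ∞.
Asymptotic: u ~ c₁ sin(πx/1.2951) e^{-λ₁t} with decay rate λ₁ ≈ 12.888.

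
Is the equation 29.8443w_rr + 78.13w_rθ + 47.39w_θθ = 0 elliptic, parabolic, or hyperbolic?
Computing B² - 4AC with A = 29.8443, B = 78.13, C = 47.39: discriminant = 447.011392 (positive). Answer: hyperbolic.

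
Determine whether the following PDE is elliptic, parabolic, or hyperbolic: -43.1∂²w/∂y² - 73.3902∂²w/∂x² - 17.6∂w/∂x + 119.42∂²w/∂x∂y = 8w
Rewriting in standard form: -73.3902∂²w/∂x² + 119.42∂²w/∂x∂y - 43.1∂²w/∂y² - 17.6∂w/∂x - 8w = 0. Coefficients: A = -73.3902, B = 119.42, C = -43.1. B² - 4AC = 1608.66592, which is positive, so the equation is hyperbolic.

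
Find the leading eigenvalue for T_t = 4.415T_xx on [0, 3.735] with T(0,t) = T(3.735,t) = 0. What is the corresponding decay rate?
Eigenvalues: λₙ = 4.415n²π²/3.735².
First three modes:
  n=1: λ₁ = 4.415π²/3.735² ≈ 3.124
  n=2: λ₂ = 17.66π²/3.735² ≈ 12.494 (4× faster decay)
  n=3: λ₃ = 39.735π²/3.735² ≈ 28.112 (9× faster decay)
As t → ∞, higher modes decay exponentially faster. The n=1 mode dominates: T ~ c₁ sin(πx/3.735) e^{-λ₁t}.
Decay rate: λ₁ = 4.415π²/3.735² ≈ 3.124.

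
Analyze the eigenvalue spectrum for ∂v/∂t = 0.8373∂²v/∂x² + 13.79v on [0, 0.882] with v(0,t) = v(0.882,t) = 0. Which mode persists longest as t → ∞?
Eigenvalues: λₙ = 0.8373n²π²/0.882² - 13.79.
First three modes:
  n=1: λ₁ = 0.8373π²/0.882² - 13.79 ≈ -3.167
  n=2: λ₂ = 3.3492π²/0.882² - 13.79 ≈ 28.702
  n=3: λ₃ = 7.5357π²/0.882² - 13.79 ≈ 81.816
Since 0.8373π²/0.882² ≈ 10.623 < 13.79, λ₁ < 0.
The n=1 mode grows fastest (−λₙ is largest for n=1) → dominates.
Asymptotic: v ~ c₁ sin(πx/0.882) e^{3.167t} (exponential growth at rate −λ₁ ≈ 3.167).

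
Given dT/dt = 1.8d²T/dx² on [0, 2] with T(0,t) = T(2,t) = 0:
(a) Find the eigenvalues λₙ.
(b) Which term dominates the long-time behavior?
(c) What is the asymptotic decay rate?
Eigenvalues: λₙ = 1.8n²π²/2².
First three modes:
  n=1: λ₁ = 1.8π²/2² ≈ 4.441
  n=2: λ₂ = 7.2π²/2² ≈ 17.765 (4× faster decay)
  n=3: λ₃ = 16.2π²/2² ≈ 39.972 (9× faster decay)
As t → ∞, higher modes decay exponentially faster. The n=1 mode dominates: T ~ c₁ sin(πx/2) e^{-λ₁t}.
Decay rate: λ₁ = 1.8π²/2² ≈ 4.441.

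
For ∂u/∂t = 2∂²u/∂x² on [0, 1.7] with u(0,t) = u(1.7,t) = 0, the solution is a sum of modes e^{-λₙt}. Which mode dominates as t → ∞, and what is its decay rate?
Eigenvalues: λₙ = 2n²π²/1.7².
First three modes:
  n=1: λ₁ = 2π²/1.7² ≈ 6.83
  n=2: λ₂ = 8π²/1.7² ≈ 27.321 (4× faster decay)
  n=3: λ₃ = 18π²/1.7² ≈ 61.472 (9× faster decay)
As t → ∞, higher modes decay exponentially faster. The n=1 mode dominates: u ~ c₁ sin(πx/1.7) e^{-λ₁t}.
Decay rate: λ₁ = 2π²/1.7² ≈ 6.83.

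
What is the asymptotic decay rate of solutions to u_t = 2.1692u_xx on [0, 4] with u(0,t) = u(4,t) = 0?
Eigenvalues: λₙ = 2.1692n²π²/4².
First three modes:
  n=1: λ₁ = 2.1692π²/4² ≈ 1.338
  n=2: λ₂ = 8.6768π²/4² ≈ 5.352 (4× faster decay)
  n=3: λ₃ = 19.5228π²/4² ≈ 12.043 (9× faster decay)
As t → ∞, higher modes decay exponentially faster. The n=1 mode dominates: u ~ c₁ sin(πx/4) e^{-λ₁t}.
Decay rate: λ₁ = 2.1692π²/4² ≈ 1.338.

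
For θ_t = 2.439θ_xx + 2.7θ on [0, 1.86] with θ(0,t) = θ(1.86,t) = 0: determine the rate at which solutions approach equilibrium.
Eigenvalues: λₙ = 2.439n²π²/1.86² - 2.7.
First three modes:
  n=1: λ₁ = 2.439π²/1.86² - 2.7 ≈ 4.258
  n=2: λ₂ = 9.756π²/1.86² - 2.7 ≈ 25.132
  n=3: λ₃ = 21.951π²/1.86² - 2.7 ≈ 59.922
Since 2.439π²/1.86² ≈ 6.958 > 2.7, all λₙ > 0.
The n=1 mode decays slowest → dominates as t → ∞.
Asymptotic: θ ~ c₁ sin(πx/1.86) e^{-λ₁t} with decay rate λ₁ ≈ 4.258.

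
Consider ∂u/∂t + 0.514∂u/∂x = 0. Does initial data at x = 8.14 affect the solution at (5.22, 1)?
No. Only data at x = 4.706 affects (5.22, 1). Advection has one-way propagation along characteristics.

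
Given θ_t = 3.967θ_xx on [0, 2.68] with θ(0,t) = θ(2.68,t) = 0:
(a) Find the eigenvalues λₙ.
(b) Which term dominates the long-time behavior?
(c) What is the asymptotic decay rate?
Eigenvalues: λₙ = 3.967n²π²/2.68².
First three modes:
  n=1: λ₁ = 3.967π²/2.68² ≈ 5.451
  n=2: λ₂ = 15.868π²/2.68² ≈ 21.805 (4× faster decay)
  n=3: λ₃ = 35.703π²/2.68² ≈ 49.061 (9× faster decay)
As t → ∞, higher modes decay exponentially faster. The n=1 mode dominates: θ ~ c₁ sin(πx/2.68) e^{-λ₁t}.
Decay rate: λ₁ = 3.967π²/2.68² ≈ 5.451.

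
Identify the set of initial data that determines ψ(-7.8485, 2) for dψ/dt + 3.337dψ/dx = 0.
A single point: x = -14.5225. The characteristic through (-7.8485, 2) is x - 3.337t = const, so x = -7.8485 - 3.337·2 = -14.5225.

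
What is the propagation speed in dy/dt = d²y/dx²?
Infinite. The heat equation is parabolic, not hyperbolic, so disturbances propagate instantly.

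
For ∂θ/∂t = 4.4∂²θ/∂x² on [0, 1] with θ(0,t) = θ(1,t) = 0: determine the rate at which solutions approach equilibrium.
Eigenvalues: λₙ = 4.4n²π².
First three modes:
  n=1: λ₁ = 4.4π² ≈ 43.426
  n=2: λ₂ = 17.6π² ≈ 173.705 (4× faster decay)
  n=3: λ₃ = 39.6π² ≈ 390.836 (9× faster decay)
As t → ∞, higher modes decay exponentially faster. The n=1 mode dominates: θ ~ c₁ sin(πx) e^{-λ₁t}.
Decay rate: λ₁ = 4.4π² ≈ 43.426.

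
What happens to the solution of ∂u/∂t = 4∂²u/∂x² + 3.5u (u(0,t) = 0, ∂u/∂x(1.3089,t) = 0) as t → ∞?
u → 0. Diffusion dominates reaction (r=3.5 < κπ²/(4L²)≈5.76); solution decays.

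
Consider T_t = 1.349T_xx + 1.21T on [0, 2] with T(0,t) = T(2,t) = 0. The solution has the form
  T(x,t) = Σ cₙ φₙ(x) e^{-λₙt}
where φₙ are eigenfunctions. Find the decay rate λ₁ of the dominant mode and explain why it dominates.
Eigenvalues: λₙ = 1.349n²π²/2² - 1.21.
First three modes:
  n=1: λ₁ = 1.349π²/2² - 1.21 ≈ 2.119
  n=2: λ₂ = 5.396π²/2² - 1.21 ≈ 12.104
  n=3: λ₃ = 12.141π²/2² - 1.21 ≈ 28.747
Since 1.349π²/2² ≈ 3.329 > 1.21, all λₙ > 0.
The n=1 mode decays slowest → dominates as t → ∞.
Asymptotic: T ~ c₁ sin(πx/2) e^{-λ₁t} with decay rate λ₁ ≈ 2.119.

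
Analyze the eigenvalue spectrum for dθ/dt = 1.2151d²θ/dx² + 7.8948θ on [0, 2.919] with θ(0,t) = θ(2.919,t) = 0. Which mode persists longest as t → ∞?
Eigenvalues: λₙ = 1.2151n²π²/2.919² - 7.8948.
First three modes:
  n=1: λ₁ = 1.2151π²/2.919² - 7.8948 ≈ -6.487
  n=2: λ₂ = 4.8604π²/2.919² - 7.8948 ≈ -2.265
  n=3: λ₃ = 10.9359π²/2.919² - 7.8948 ≈ 4.773
Since 1.2151π²/2.919² ≈ 1.407 < 7.8948, λ₁ < 0.
The n=1 mode grows fastest (−λₙ is largest for n=1) → dominates.
Asymptotic: θ ~ c₁ sin(πx/2.919) e^{6.487t} (exponential growth at rate −λ₁ ≈ 6.487).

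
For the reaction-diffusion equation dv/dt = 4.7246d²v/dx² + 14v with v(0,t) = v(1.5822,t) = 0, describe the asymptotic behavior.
v → 0. Diffusion dominates reaction (r=14 < κπ²/L²≈18.63); solution decays.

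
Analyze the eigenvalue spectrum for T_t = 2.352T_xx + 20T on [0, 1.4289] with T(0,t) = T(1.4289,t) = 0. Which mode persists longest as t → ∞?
Eigenvalues: λₙ = 2.352n²π²/1.4289² - 20.
First three modes:
  n=1: λ₁ = 2.352π²/1.4289² - 20 ≈ -8.631
  n=2: λ₂ = 9.408π²/1.4289² - 20 ≈ 25.477
  n=3: λ₃ = 21.168π²/1.4289² - 20 ≈ 82.324
Since 2.352π²/1.4289² ≈ 11.369 < 20, λ₁ < 0.
The n=1 mode grows fastest (−λₙ is largest for n=1) → dominates.
Asymptotic: T ~ c₁ sin(πx/1.4289) e^{8.631t} (exponential growth at rate −λ₁ ≈ 8.631).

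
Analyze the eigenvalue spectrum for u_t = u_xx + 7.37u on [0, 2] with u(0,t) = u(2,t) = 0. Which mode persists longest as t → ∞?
Eigenvalues: λₙ = n²π²/2² - 7.37.
First three modes:
  n=1: λ₁ = π²/2² - 7.37 ≈ -4.903
  n=2: λ₂ = 4π²/2² - 7.37 ≈ 2.5
  n=3: λ₃ = 9π²/2² - 7.37 ≈ 14.837
Since π²/2² ≈ 2.467 < 7.37, λ₁ < 0.
The n=1 mode grows fastest (−λₙ is largest for n=1) → dominates.
Asymptotic: u ~ c₁ sin(πx/2) e^{4.903t} (exponential growth at rate −λ₁ ≈ 4.903).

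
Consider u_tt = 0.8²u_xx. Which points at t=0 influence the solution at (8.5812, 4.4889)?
Domain of dependence: [4.99008, 12.17232]. Signals travel at speed 0.8, so data within |x - 8.5812| ≤ 0.8·4.4889 = 3.59112 can reach the point.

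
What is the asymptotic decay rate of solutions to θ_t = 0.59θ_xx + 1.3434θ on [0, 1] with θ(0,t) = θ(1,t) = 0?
Eigenvalues: λₙ = 0.59n²π²/1² - 1.3434.
First three modes:
  n=1: λ₁ = 0.59π² - 1.3434 ≈ 4.48
  n=2: λ₂ = 2.36π² - 1.3434 ≈ 21.949
  n=3: λ₃ = 5.31π² - 1.3434 ≈ 51.064
Since 0.59π² ≈ 5.823 > 1.3434, all λₙ > 0.
The n=1 mode decays slowest → dominates as t → ∞.
Asymptotic: θ ~ c₁ sin(πx/1) e^{-λ₁t} with decay rate λ₁ ≈ 4.48.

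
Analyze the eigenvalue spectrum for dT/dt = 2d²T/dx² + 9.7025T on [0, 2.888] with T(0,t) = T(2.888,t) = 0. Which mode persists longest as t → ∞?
Eigenvalues: λₙ = 2n²π²/2.888² - 9.7025.
First three modes:
  n=1: λ₁ = 2π²/2.888² - 9.7025 ≈ -7.336
  n=2: λ₂ = 8π²/2.888² - 9.7025 ≈ -0.236
  n=3: λ₃ = 18π²/2.888² - 9.7025 ≈ 11.597
Since 2π²/2.888² ≈ 2.367 < 9.7025, λ₁ < 0.
The n=1 mode grows fastest (−λₙ is largest for n=1) → dominates.
Asymptotic: T ~ c₁ sin(πx/2.888) e^{7.336t} (exponential growth at rate −λ₁ ≈ 7.336).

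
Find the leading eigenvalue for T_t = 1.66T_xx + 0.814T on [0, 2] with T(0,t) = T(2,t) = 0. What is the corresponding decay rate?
Eigenvalues: λₙ = 1.66n²π²/2² - 0.814.
First three modes:
  n=1: λ₁ = 1.66π²/2² - 0.814 ≈ 3.282
  n=2: λ₂ = 6.64π²/2² - 0.814 ≈ 15.57
  n=3: λ₃ = 14.94π²/2² - 0.814 ≈ 36.049
Since 1.66π²/2² ≈ 4.096 > 0.814, all λₙ > 0.
The n=1 mode decays slowest → dominates as t → ∞.
Asymptotic: T ~ c₁ sin(πx/2) e^{-λ₁t} with decay rate λ₁ ≈ 3.282.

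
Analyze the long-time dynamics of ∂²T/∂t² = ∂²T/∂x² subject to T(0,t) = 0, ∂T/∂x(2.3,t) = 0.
Long-time behavior: T oscillates (no decay). Energy is conserved; the solution oscillates indefinitely as standing waves.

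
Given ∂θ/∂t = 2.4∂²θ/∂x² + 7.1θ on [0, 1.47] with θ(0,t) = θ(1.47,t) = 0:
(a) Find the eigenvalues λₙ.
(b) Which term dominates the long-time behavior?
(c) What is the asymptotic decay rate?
Eigenvalues: λₙ = 2.4n²π²/1.47² - 7.1.
First three modes:
  n=1: λ₁ = 2.4π²/1.47² - 7.1 ≈ 3.862
  n=2: λ₂ = 9.6π²/1.47² - 7.1 ≈ 36.747
  n=3: λ₃ = 21.6π²/1.47² - 7.1 ≈ 91.555
Since 2.4π²/1.47² ≈ 10.962 > 7.1, all λₙ > 0.
The n=1 mode decays slowest → dominates as t → ∞.
Asymptotic: θ ~ c₁ sin(πx/1.47) e^{-λ₁t} with decay rate λ₁ ≈ 3.862.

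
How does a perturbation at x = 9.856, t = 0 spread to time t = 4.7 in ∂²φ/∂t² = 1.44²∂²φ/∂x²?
Domain of influence: [3.088, 16.624]. Data at x = 9.856 spreads outward at speed 1.44.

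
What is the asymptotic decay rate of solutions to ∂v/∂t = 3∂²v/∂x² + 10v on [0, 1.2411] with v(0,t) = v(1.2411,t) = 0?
Eigenvalues: λₙ = 3n²π²/1.2411² - 10.
First three modes:
  n=1: λ₁ = 3π²/1.2411² - 10 ≈ 9.222
  n=2: λ₂ = 12π²/1.2411² - 10 ≈ 66.89
  n=3: λ₃ = 27π²/1.2411² - 10 ≈ 163.002
Since 3π²/1.2411² ≈ 19.222 > 10, all λₙ > 0.
The n=1 mode decays slowest → dominates as t → ∞.
Asymptotic: v ~ c₁ sin(πx/1.2411) e^{-λ₁t} with decay rate λ₁ ≈ 9.222.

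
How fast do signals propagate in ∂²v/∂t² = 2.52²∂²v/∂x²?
Speed = 2.52. Information travels along characteristics x = x₀ ± 2.52t.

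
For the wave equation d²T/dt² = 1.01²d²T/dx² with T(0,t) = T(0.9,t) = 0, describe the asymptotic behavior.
T oscillates (no decay). Energy is conserved; the solution oscillates indefinitely as standing waves.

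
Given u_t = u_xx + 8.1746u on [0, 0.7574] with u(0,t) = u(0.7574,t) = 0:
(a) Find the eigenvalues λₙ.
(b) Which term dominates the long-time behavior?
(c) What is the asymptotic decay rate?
Eigenvalues: λₙ = n²π²/0.7574² - 8.1746.
First three modes:
  n=1: λ₁ = π²/0.7574² - 8.1746 ≈ 9.03
  n=2: λ₂ = 4π²/0.7574² - 8.1746 ≈ 60.645
  n=3: λ₃ = 9π²/0.7574² - 8.1746 ≈ 146.668
Since π²/0.7574² ≈ 17.205 > 8.1746, all λₙ > 0.
The n=1 mode decays slowest → dominates as t → ∞.
Asymptotic: u ~ c₁ sin(πx/0.7574) e^{-λ₁t} with decay rate λ₁ ≈ 9.03.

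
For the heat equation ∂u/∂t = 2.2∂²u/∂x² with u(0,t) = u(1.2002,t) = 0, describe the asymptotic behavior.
u → 0. Heat diffuses out through both boundaries.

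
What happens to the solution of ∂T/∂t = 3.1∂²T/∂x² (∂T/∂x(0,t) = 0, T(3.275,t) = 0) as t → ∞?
T → 0. Heat escapes through the Dirichlet boundary.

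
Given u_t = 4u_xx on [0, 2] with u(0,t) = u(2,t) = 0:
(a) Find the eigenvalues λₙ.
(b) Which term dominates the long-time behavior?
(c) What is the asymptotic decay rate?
Eigenvalues: λₙ = 4n²π²/2².
First three modes:
  n=1: λ₁ = 4π²/2² ≈ 9.87
  n=2: λ₂ = 16π²/2² ≈ 39.478 (4× faster decay)
  n=3: λ₃ = 36π²/2² ≈ 88.826 (9× faster decay)
As t → ∞, higher modes decay exponentially faster. The n=1 mode dominates: u ~ c₁ sin(πx/2) e^{-λ₁t}.
Decay rate: λ₁ = 4π²/2² ≈ 9.87.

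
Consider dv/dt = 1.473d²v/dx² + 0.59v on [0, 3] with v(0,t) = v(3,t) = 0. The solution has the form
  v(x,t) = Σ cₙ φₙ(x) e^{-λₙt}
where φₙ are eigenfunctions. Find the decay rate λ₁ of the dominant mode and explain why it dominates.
Eigenvalues: λₙ = 1.473n²π²/3² - 0.59.
First three modes:
  n=1: λ₁ = 1.473π²/3² - 0.59 ≈ 1.025
  n=2: λ₂ = 5.892π²/3² - 0.59 ≈ 5.871
  n=3: λ₃ = 13.257π²/3² - 0.59 ≈ 13.948
Since 1.473π²/3² ≈ 1.615 > 0.59, all λₙ > 0.
The n=1 mode decays slowest → dominates as t → ∞.
Asymptotic: v ~ c₁ sin(πx/3) e^{-λ₁t} with decay rate λ₁ ≈ 1.025.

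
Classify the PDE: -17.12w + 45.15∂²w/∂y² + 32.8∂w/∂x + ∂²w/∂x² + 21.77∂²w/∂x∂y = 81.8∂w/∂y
Rewriting in standard form: ∂²w/∂x² + 21.77∂²w/∂x∂y + 45.15∂²w/∂y² + 32.8∂w/∂x - 81.8∂w/∂y - 17.12w = 0. A = 1, B = 21.77, C = 45.15. Discriminant B² - 4AC = 293.3329. Since 293.3329 > 0, hyperbolic.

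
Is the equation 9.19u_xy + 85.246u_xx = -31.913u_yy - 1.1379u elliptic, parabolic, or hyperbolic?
Rewriting in standard form: 85.246u_xx + 9.19u_xy + 31.913u_yy + 1.1379u = 0. Computing B² - 4AC with A = 85.246, B = 9.19, C = 31.913: discriminant = -10797.366292 (negative). Answer: elliptic.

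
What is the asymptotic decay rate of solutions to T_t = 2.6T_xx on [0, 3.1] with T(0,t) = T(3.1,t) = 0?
Eigenvalues: λₙ = 2.6n²π²/3.1².
First three modes:
  n=1: λ₁ = 2.6π²/3.1² ≈ 2.67
  n=2: λ₂ = 10.4π²/3.1² ≈ 10.681 (4× faster decay)
  n=3: λ₃ = 23.4π²/3.1² ≈ 24.032 (9× faster decay)
As t → ∞, higher modes decay exponentially faster. The n=1 mode dominates: T ~ c₁ sin(πx/3.1) e^{-λ₁t}.
Decay rate: λ₁ = 2.6π²/3.1² ≈ 2.67.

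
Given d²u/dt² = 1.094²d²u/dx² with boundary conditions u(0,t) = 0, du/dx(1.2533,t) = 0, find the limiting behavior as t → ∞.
u oscillates (no decay). Energy is conserved; the solution oscillates indefinitely as standing waves.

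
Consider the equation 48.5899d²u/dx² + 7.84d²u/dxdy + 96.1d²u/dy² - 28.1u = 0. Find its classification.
Elliptic. (A = 48.5899, B = 7.84, C = 96.1 gives B² - 4AC = -18616.49196.)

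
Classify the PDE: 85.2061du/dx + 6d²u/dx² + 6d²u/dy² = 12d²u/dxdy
Rewriting in standard form: 6d²u/dx² - 12d²u/dxdy + 6d²u/dy² + 85.2061du/dx = 0. A = 6, B = -12, C = 6. Discriminant B² - 4AC = 0. Since 0 = 0, parabolic.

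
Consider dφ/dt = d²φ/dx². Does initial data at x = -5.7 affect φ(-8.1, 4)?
Yes, for any finite x. The heat equation has infinite propagation speed, so all initial data affects all points at any t > 0.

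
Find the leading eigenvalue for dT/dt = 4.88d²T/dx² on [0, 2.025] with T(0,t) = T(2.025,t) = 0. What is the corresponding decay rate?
Eigenvalues: λₙ = 4.88n²π²/2.025².
First three modes:
  n=1: λ₁ = 4.88π²/2.025² ≈ 11.745
  n=2: λ₂ = 19.52π²/2.025² ≈ 46.982 (4× faster decay)
  n=3: λ₃ = 43.92π²/2.025² ≈ 105.709 (9× faster decay)
As t → ∞, higher modes decay exponentially faster. The n=1 mode dominates: T ~ c₁ sin(πx/2.025) e^{-λ₁t}.
Decay rate: λ₁ = 4.88π²/2.025² ≈ 11.745.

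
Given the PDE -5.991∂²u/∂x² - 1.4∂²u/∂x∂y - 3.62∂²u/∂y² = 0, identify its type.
The second-order coefficients are A = -5.991, B = -1.4, C = -3.62. Since B² - 4AC = -84.78968 < 0, this is an elliptic PDE.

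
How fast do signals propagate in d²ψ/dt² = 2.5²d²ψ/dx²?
Speed = 2.5. Information travels along characteristics x = x₀ ± 2.5t.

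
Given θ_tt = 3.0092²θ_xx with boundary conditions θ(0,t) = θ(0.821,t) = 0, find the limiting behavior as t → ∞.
θ oscillates (no decay). Energy is conserved; the solution oscillates indefinitely as standing waves.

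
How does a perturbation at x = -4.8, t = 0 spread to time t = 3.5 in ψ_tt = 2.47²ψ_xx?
Domain of influence: [-13.445, 3.845]. Data at x = -4.8 spreads outward at speed 2.47.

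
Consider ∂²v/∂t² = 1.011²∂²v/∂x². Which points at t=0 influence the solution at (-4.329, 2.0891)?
Domain of dependence: [-6.4410801, -2.2169199]. Signals travel at speed 1.011, so data within |x - -4.329| ≤ 1.011·2.0891 = 2.1120801 can reach the point.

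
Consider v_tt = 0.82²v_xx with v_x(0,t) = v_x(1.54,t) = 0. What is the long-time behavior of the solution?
As t → ∞, v oscillates about a mean that drifts linearly in t (generically unbounded; no decay). There is no damping, so the nonconstant modes persist as standing waves (energy conserved, no decay). But with Neumann conditions at both ends the constant mode has eigenvalue 0: the spatial mean M(t) of v satisfies M'' = 0, so M(t) = M(0) + M'(0)·t. Unless the initial velocity has zero mean (∫v_t(x,0)dx = 0), the solution grows linearly in t (unbounded, though not exponentially); if it does have zero mean, the solution stays bounded and simply oscillates.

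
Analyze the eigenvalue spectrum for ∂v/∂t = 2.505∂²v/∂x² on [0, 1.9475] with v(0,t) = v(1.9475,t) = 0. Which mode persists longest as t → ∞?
Eigenvalues: λₙ = 2.505n²π²/1.9475².
First three modes:
  n=1: λ₁ = 2.505π²/1.9475² ≈ 6.519
  n=2: λ₂ = 10.02π²/1.9475² ≈ 26.074 (4× faster decay)
  n=3: λ₃ = 22.545π²/1.9475² ≈ 58.667 (9× faster decay)
As t → ∞, higher modes decay exponentially faster. The n=1 mode dominates: v ~ c₁ sin(πx/1.9475) e^{-λ₁t}.
Decay rate: λ₁ = 2.505π²/1.9475² ≈ 6.519.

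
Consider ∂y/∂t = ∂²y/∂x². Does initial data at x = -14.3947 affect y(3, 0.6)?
Yes, for any finite x. The heat equation has infinite propagation speed, so all initial data affects all points at any t > 0.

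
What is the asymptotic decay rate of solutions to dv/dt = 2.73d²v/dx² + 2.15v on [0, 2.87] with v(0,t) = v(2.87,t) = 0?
Eigenvalues: λₙ = 2.73n²π²/2.87² - 2.15.
First three modes:
  n=1: λ₁ = 2.73π²/2.87² - 2.15 ≈ 1.121
  n=2: λ₂ = 10.92π²/2.87² - 2.15 ≈ 10.935
  n=3: λ₃ = 24.57π²/2.87² - 2.15 ≈ 27.29
Since 2.73π²/2.87² ≈ 3.271 > 2.15, all λₙ > 0.
The n=1 mode decays slowest → dominates as t → ∞.
Asymptotic: v ~ c₁ sin(πx/2.87) e^{-λ₁t} with decay rate λ₁ ≈ 1.121.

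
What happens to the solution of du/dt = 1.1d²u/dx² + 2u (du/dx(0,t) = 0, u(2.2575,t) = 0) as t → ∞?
u grows unboundedly. Reaction dominates diffusion (r=2 > κπ²/(4L²)≈0.53); solution grows exponentially.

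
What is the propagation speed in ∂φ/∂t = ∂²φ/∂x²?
Infinite. The heat equation is parabolic, not hyperbolic, so disturbances propagate instantly.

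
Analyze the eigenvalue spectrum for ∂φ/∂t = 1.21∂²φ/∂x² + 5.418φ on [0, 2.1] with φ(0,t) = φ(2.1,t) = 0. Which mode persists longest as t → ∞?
Eigenvalues: λₙ = 1.21n²π²/2.1² - 5.418.
First three modes:
  n=1: λ₁ = 1.21π²/2.1² - 5.418 ≈ -2.71
  n=2: λ₂ = 4.84π²/2.1² - 5.418 ≈ 5.414
  n=3: λ₃ = 10.89π²/2.1² - 5.418 ≈ 18.954
Since 1.21π²/2.1² ≈ 2.708 < 5.418, λ₁ < 0.
The n=1 mode grows fastest (−λₙ is largest for n=1) → dominates.
Asymptotic: φ ~ c₁ sin(πx/2.1) e^{2.71t} (exponential growth at rate −λ₁ ≈ 2.71).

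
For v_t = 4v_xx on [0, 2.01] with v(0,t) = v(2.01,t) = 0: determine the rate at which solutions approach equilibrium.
Eigenvalues: λₙ = 4n²π²/2.01².
First three modes:
  n=1: λ₁ = 4π²/2.01² ≈ 9.772
  n=2: λ₂ = 16π²/2.01² ≈ 39.087 (4× faster decay)
  n=3: λ₃ = 36π²/2.01² ≈ 87.945 (9× faster decay)
As t → ∞, higher modes decay exponentially faster. The n=1 mode dominates: v ~ c₁ sin(πx/2.01) e^{-λ₁t}.
Decay rate: λ₁ = 4π²/2.01² ≈ 9.772.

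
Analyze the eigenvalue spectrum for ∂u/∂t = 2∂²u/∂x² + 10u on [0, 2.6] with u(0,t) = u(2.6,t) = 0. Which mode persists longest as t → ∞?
Eigenvalues: λₙ = 2n²π²/2.6² - 10.
First three modes:
  n=1: λ₁ = 2π²/2.6² - 10 ≈ -7.08
  n=2: λ₂ = 8π²/2.6² - 10 ≈ 1.68
  n=3: λ₃ = 18π²/2.6² - 10 ≈ 16.28
Since 2π²/2.6² ≈ 2.92 < 10, λ₁ < 0.
The n=1 mode grows fastest (−λₙ is largest for n=1) → dominates.
Asymptotic: u ~ c₁ sin(πx/2.6) e^{7.08t} (exponential growth at rate −λ₁ ≈ 7.08).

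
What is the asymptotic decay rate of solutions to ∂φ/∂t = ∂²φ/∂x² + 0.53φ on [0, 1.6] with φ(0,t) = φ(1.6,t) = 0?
Eigenvalues: λₙ = n²π²/1.6² - 0.53.
First three modes:
  n=1: λ₁ = π²/1.6² - 0.53 ≈ 3.325
  n=2: λ₂ = 4π²/1.6² - 0.53 ≈ 14.891
  n=3: λ₃ = 9π²/1.6² - 0.53 ≈ 34.168
Since π²/1.6² ≈ 3.855 > 0.53, all λₙ > 0.
The n=1 mode decays slowest → dominates as t → ∞.
Asymptotic: φ ~ c₁ sin(πx/1.6) e^{-λ₁t} with decay rate λ₁ ≈ 3.325.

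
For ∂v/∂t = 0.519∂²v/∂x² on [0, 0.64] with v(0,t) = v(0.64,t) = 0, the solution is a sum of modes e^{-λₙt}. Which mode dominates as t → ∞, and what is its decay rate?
Eigenvalues: λₙ = 0.519n²π²/0.64².
First three modes:
  n=1: λ₁ = 0.519π²/0.64² ≈ 12.506
  n=2: λ₂ = 2.076π²/0.64² ≈ 50.023 (4× faster decay)
  n=3: λ₃ = 4.671π²/0.64² ≈ 112.551 (9× faster decay)
As t → ∞, higher modes decay exponentially faster. The n=1 mode dominates: v ~ c₁ sin(πx/0.64) e^{-λ₁t}.
Decay rate: λ₁ = 0.519π²/0.64² ≈ 12.506.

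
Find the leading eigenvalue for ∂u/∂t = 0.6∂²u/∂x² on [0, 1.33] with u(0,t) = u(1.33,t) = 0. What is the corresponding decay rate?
Eigenvalues: λₙ = 0.6n²π²/1.33².
First three modes:
  n=1: λ₁ = 0.6π²/1.33² ≈ 3.348
  n=2: λ₂ = 2.4π²/1.33² ≈ 13.391 (4× faster decay)
  n=3: λ₃ = 5.4π²/1.33² ≈ 30.129 (9× faster decay)
As t → ∞, higher modes decay exponentially faster. The n=1 mode dominates: u ~ c₁ sin(πx/1.33) e^{-λ₁t}.
Decay rate: λ₁ = 0.6π²/1.33² ≈ 3.348.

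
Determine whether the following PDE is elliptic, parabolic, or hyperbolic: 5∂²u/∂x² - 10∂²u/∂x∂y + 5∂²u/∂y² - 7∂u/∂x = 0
Coefficients: A = 5, B = -10, C = 5. B² - 4AC = 0, which is zero, so the equation is parabolic.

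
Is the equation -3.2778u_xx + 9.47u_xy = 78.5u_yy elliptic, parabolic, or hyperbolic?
Rewriting in standard form: -3.2778u_xx + 9.47u_xy - 78.5u_yy = 0. Computing B² - 4AC with A = -3.2778, B = 9.47, C = -78.5: discriminant = -939.5483 (negative). Answer: elliptic.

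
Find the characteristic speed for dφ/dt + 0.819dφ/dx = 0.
Speed = 0.819. Information travels along x - 0.819t = const (rightward).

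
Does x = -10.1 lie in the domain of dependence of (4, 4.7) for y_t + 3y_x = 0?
Yes. The characteristic through (4, 4.7) passes through x = -10.1.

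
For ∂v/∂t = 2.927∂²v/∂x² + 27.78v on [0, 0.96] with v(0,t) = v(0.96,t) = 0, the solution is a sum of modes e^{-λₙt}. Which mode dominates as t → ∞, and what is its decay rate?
Eigenvalues: λₙ = 2.927n²π²/0.96² - 27.78.
First three modes:
  n=1: λ₁ = 2.927π²/0.96² - 27.78 ≈ 3.566
  n=2: λ₂ = 11.708π²/0.96² - 27.78 ≈ 97.603
  n=3: λ₃ = 26.343π²/0.96² - 27.78 ≈ 254.333
Since 2.927π²/0.96² ≈ 31.346 > 27.78, all λₙ > 0.
The n=1 mode decays slowest → dominates as t → ∞.
Asymptotic: v ~ c₁ sin(πx/0.96) e^{-λ₁t} with decay rate λ₁ ≈ 3.566.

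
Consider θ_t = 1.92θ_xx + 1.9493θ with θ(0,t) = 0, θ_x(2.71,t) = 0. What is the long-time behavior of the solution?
As t → ∞, θ grows unboundedly. Reaction dominates diffusion (r=1.9493 > κπ²/(4L²)≈0.65); solution grows exponentially.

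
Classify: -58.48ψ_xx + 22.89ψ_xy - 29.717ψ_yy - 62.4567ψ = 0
Elliptic (discriminant = -6427.44854).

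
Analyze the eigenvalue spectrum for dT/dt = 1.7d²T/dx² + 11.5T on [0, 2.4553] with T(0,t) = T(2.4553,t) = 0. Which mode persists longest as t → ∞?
Eigenvalues: λₙ = 1.7n²π²/2.4553² - 11.5.
First three modes:
  n=1: λ₁ = 1.7π²/2.4553² - 11.5 ≈ -8.717
  n=2: λ₂ = 6.8π²/2.4553² - 11.5 ≈ -0.367
  n=3: λ₃ = 15.3π²/2.4553² - 11.5 ≈ 13.549
Since 1.7π²/2.4553² ≈ 2.783 < 11.5, λ₁ < 0.
The n=1 mode grows fastest (−λₙ is largest for n=1) → dominates.
Asymptotic: T ~ c₁ sin(πx/2.4553) e^{8.717t} (exponential growth at rate −λ₁ ≈ 8.717).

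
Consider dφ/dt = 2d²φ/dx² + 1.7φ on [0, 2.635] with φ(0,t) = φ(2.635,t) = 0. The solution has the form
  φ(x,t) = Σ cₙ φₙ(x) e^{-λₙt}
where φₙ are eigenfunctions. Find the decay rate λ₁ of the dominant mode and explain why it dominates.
Eigenvalues: λₙ = 2n²π²/2.635² - 1.7.
First three modes:
  n=1: λ₁ = 2π²/2.635² - 1.7 ≈ 1.143
  n=2: λ₂ = 8π²/2.635² - 1.7 ≈ 9.672
  n=3: λ₃ = 18π²/2.635² - 1.7 ≈ 23.887
Since 2π²/2.635² ≈ 2.843 > 1.7, all λₙ > 0.
The n=1 mode decays slowest → dominates as t → ∞.
Asymptotic: φ ~ c₁ sin(πx/2.635) e^{-λ₁t} with decay rate λ₁ ≈ 1.143.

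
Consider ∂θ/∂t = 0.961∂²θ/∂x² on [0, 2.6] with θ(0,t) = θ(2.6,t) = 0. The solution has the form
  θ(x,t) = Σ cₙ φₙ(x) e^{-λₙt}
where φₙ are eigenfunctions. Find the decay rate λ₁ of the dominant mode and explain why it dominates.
Eigenvalues: λₙ = 0.961n²π²/2.6².
First three modes:
  n=1: λ₁ = 0.961π²/2.6² ≈ 1.403
  n=2: λ₂ = 3.844π²/2.6² ≈ 5.612 (4× faster decay)
  n=3: λ₃ = 8.649π²/2.6² ≈ 12.628 (9× faster decay)
As t → ∞, higher modes decay exponentially faster. The n=1 mode dominates: θ ~ c₁ sin(πx/2.6) e^{-λ₁t}.
Decay rate: λ₁ = 0.961π²/2.6² ≈ 1.403.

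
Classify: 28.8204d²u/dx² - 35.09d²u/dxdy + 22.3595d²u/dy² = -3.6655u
Rewriting in standard form: 28.8204d²u/dx² - 35.09d²u/dxdy + 22.3595d²u/dy² + 3.6655u = 0. Elliptic (discriminant = -1346.3308352).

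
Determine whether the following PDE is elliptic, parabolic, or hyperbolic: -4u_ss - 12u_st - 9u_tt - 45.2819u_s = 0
Coefficients: A = -4, B = -12, C = -9. B² - 4AC = 0, which is zero, so the equation is parabolic.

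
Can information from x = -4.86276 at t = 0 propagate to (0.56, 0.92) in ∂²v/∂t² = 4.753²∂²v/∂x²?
No. The domain of dependence is [-3.81276, 4.93276], and -4.86276 is outside this interval.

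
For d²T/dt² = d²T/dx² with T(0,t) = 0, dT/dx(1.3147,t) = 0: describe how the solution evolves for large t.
T oscillates (no decay). Energy is conserved; the solution oscillates indefinitely as standing waves.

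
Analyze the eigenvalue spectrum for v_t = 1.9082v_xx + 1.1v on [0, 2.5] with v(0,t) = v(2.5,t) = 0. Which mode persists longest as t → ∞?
Eigenvalues: λₙ = 1.9082n²π²/2.5² - 1.1.
First three modes:
  n=1: λ₁ = 1.9082π²/2.5² - 1.1 ≈ 1.913
  n=2: λ₂ = 7.6328π²/2.5² - 1.1 ≈ 10.953
  n=3: λ₃ = 17.1738π²/2.5² - 1.1 ≈ 26.02
Since 1.9082π²/2.5² ≈ 3.013 > 1.1, all λₙ > 0.
The n=1 mode decays slowest → dominates as t → ∞.
Asymptotic: v ~ c₁ sin(πx/2.5) e^{-λ₁t} with decay rate λ₁ ≈ 1.913.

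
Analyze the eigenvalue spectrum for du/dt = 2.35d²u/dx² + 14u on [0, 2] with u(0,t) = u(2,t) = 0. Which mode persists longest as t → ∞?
Eigenvalues: λₙ = 2.35n²π²/2² - 14.
First three modes:
  n=1: λ₁ = 2.35π²/2² - 14 ≈ -8.202
  n=2: λ₂ = 9.4π²/2² - 14 ≈ 9.194
  n=3: λ₃ = 21.15π²/2² - 14 ≈ 38.186
Since 2.35π²/2² ≈ 5.798 < 14, λ₁ < 0.
The n=1 mode grows fastest (−λₙ is largest for n=1) → dominates.
Asymptotic: u ~ c₁ sin(πx/2) e^{8.202t} (exponential growth at rate −λ₁ ≈ 8.202).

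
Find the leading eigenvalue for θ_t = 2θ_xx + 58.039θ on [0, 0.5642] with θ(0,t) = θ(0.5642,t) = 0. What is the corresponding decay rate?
Eigenvalues: λₙ = 2n²π²/0.5642² - 58.039.
First three modes:
  n=1: λ₁ = 2π²/0.5642² - 58.039 ≈ 3.971
  n=2: λ₂ = 8π²/0.5642² - 58.039 ≈ 190.002
  n=3: λ₃ = 18π²/0.5642² - 58.039 ≈ 500.053
Since 2π²/0.5642² ≈ 62.01 > 58.039, all λₙ > 0.
The n=1 mode decays slowest → dominates as t → ∞.
Asymptotic: θ ~ c₁ sin(πx/0.5642) e^{-λ₁t} with decay rate λ₁ ≈ 3.971.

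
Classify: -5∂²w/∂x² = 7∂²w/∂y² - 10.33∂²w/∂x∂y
Rewriting in standard form: -5∂²w/∂x² + 10.33∂²w/∂x∂y - 7∂²w/∂y² = 0. Elliptic (discriminant = -33.2911).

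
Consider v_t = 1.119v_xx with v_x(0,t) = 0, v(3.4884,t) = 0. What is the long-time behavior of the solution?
As t → ∞, v → 0. Heat escapes through the Dirichlet boundary.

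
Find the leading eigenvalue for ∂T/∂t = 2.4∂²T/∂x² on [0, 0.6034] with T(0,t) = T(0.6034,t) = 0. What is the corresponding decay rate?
Eigenvalues: λₙ = 2.4n²π²/0.6034².
First three modes:
  n=1: λ₁ = 2.4π²/0.6034² ≈ 65.058
  n=2: λ₂ = 9.6π²/0.6034² ≈ 260.232 (4× faster decay)
  n=3: λ₃ = 21.6π²/0.6034² ≈ 585.522 (9× faster decay)
As t → ∞, higher modes decay exponentially faster. The n=1 mode dominates: T ~ c₁ sin(πx/0.6034) e^{-λ₁t}.
Decay rate: λ₁ = 2.4π²/0.6034² ≈ 65.058.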